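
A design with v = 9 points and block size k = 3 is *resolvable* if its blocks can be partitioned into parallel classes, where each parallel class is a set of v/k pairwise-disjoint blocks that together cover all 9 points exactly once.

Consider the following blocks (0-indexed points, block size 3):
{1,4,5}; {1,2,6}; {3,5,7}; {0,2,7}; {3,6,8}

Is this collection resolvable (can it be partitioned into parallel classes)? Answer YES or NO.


v = 9, block size k = 3, number of blocks = 5.
For resolvability, blocks must partition into parallel classes of size v/k = 3.
Total blocks must therefore be a multiple of 3: 5 = 3·1 + 2 ⇒ not divisible ✗.
Resolvable? NO.

NO


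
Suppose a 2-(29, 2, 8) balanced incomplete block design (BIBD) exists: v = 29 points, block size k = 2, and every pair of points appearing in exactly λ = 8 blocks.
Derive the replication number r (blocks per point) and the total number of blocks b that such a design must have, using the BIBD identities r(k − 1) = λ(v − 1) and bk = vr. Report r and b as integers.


Any 2-(v, k, λ) BIBD satisfies two necessary conditions:
  (i)  Each point sits in r blocks, and counting incidences through any fixed point gives r(k − 1) = λ(v − 1), so r = λ(v − 1)/(k − 1).
  (ii) Total incidences bk = vr, so b = vr/k.
Step 1: r = λ(v − 1)/(k − 1) = 8·(29 − 1)/(2 − 1) = 8·28/1 = 224/1 = 224.
Step 2: b = vr/k = 29·224/2 = 6496/2 = 3248.
Check integrality: r = 224 ∈ Z ✓, b = 3248 ∈ Z ✓.
(These identities are necessary conditions: they determine r and b for any design with these parameters, but do not by themselves prove that one exists.)

r = 224, b = 3248.


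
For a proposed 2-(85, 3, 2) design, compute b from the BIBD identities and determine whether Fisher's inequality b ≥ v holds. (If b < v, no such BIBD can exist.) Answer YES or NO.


b = λv(v − 1)/(k(k − 1)) = 2·85·84/(3·2) = 14280/6 = 2380.
Compare with v = 85: b ≥ v, so Fisher's inequality holds.

YES


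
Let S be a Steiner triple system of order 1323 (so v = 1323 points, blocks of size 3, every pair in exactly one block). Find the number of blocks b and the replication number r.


An STS(v) is a 2-(v, 3, 1) BIBD: block size k = 3, λ = 1.
Replication: r(k − 1) = λ(v − 1) ⇒ r·2 = 1323 − 1 = 1322 ⇒ r = 661.
Block count: bk = vr ⇒ b·3 = 1323·661 = 874503 ⇒ b = 291501.
(Check via b = v(v − 1)/6 = 1323·1322/6 = 1749006/6 = 291501.)

r = 661, b = 291501.


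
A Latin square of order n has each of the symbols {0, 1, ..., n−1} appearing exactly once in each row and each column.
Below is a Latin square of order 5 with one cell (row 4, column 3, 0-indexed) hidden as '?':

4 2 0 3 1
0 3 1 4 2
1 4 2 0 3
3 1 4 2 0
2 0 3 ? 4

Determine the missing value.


Row 4 contains symbols [0, 2, 3, 4] — missing [1].
Column 3 contains symbols [0, 2, 3, 4] — missing [1].
The missing symbol must appear in both missing sets; intersection = [1].
Therefore the hidden value is 1.

Missing value = 1.


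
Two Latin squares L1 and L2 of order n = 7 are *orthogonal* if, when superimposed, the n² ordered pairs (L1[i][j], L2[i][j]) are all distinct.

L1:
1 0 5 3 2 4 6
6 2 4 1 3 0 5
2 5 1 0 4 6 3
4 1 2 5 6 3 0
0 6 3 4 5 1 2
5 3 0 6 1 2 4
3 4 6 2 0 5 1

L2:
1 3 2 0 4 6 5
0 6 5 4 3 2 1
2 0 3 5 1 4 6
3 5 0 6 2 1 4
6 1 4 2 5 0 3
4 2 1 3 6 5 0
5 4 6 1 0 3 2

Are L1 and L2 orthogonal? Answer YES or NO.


Form the n² = 49 superimposed pairs (L1[i][j], L2[i][j]), row by row (rows and columns indexed from 0):
row 0: (1,1) (0,3) (5,2) (3,0) (2,4) (4,6) (6,5)
row 1: (6,0) (2,6) (4,5) (1,4) (3,3) (0,2) (5,1)
row 2: (2,2) (5,0) (1,3) (0,5) (4,1) (6,4) (3,6)
row 3: (4,3) (1,5) (2,0) (5,6) (6,2) (3,1) (0,4)
row 4: (0,6) (6,1) (3,4) (4,2) (5,5) (1,0) (2,3)
row 5: (5,4) (3,2) (0,1) (6,3) (1,6) (2,5) (4,0)
row 6: (3,5) (4,4) (6,6) (2,1) (0,0) (5,3) (1,2)
Orthogonality requires all 49 pairs distinct.
Check by first coordinate: for each symbol s of L1, list the L2 entries in the n cells where L1 = s; they must all differ.
  L1 = 0: L2 entries (in reading order) 3, 2, 5, 4, 6, 1, 0 — all 7 distinct ✓
  L1 = 1: L2 entries (in reading order) 1, 4, 3, 5, 0, 6, 2 — all 7 distinct ✓
  L1 = 2: L2 entries (in reading order) 4, 6, 2, 0, 3, 5, 1 — all 7 distinct ✓
  L1 = 3: L2 entries (in reading order) 0, 3, 6, 1, 4, 2, 5 — all 7 distinct ✓
  L1 = 4: L2 entries (in reading order) 6, 5, 1, 3, 2, 0, 4 — all 7 distinct ✓
  L1 = 5: L2 entries (in reading order) 2, 1, 0, 6, 5, 4, 3 — all 7 distinct ✓
  L1 = 6: L2 entries (in reading order) 5, 0, 4, 2, 1, 3, 6 — all 7 distinct ✓
Every symbol of L1 meets every symbol of L2 exactly once, so all 49 pairs are distinct (49 of 49).
Conclusion: YES.

YES


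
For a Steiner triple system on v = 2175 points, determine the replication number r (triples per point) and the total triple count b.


An STS(v) is a 2-(v, 3, 1) BIBD: block size k = 3, λ = 1.
Replication: r(k − 1) = λ(v − 1) ⇒ r·2 = 2175 − 1 = 2174 ⇒ r = 1087.
Block count: bk = vr ⇒ b·3 = 2175·1087 = 2364225 ⇒ b = 788075.

r = 1087, b = 788075.


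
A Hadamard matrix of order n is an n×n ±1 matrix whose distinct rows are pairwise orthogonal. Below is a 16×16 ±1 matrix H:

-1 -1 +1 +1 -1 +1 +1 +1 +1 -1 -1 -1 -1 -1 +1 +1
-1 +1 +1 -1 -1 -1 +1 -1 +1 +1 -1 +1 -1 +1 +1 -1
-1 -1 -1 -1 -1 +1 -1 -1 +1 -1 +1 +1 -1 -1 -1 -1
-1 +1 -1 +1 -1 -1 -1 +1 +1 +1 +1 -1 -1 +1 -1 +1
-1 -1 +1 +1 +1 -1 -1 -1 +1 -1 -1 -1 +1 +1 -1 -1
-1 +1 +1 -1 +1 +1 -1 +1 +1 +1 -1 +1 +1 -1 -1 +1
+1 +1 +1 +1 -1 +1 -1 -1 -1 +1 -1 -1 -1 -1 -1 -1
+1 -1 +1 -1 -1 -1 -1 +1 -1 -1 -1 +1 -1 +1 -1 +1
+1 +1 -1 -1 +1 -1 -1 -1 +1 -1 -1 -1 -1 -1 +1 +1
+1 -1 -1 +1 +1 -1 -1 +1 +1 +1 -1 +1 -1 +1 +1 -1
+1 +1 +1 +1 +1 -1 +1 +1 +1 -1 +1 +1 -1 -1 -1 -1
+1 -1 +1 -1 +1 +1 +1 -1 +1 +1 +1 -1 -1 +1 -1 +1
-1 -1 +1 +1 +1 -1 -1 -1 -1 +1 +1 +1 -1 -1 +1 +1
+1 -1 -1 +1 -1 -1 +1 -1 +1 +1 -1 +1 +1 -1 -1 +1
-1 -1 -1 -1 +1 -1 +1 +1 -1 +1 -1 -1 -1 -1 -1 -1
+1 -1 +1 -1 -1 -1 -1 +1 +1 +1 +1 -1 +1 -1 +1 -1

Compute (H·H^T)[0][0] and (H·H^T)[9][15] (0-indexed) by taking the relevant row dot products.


Row 0 of H: [-1, -1, 1, 1, -1, 1, 1, 1, 1, -1, -1, -1, -1, -1, 1, 1].
Row 9 of H: [1, -1, -1, 1, 1, -1, -1, 1, 1, 1, -1, 1, -1, 1, 1, -1].
Row 15 of H: [1, -1, 1, -1, -1, -1, -1, 1, 1, 1, 1, -1, 1, -1, 1, -1].
(H·H^T)[0][0] = Σ_j H[0][j]·H[0][j] = (-1)² + (-1)² + (1)² + (1)² + (-1)² + (1)² + (1)² + (1)² + (1)² + (-1)² + (-1)² + (-1)² + (-1)² + (-1)² + (1)² + (1)² = 1 + 1 + 1 + 1 + 1 + 1 + 1 + 1 + 1 + 1 + 1 + 1 + 1 + 1 + 1 + 1 = 16.
(H·H^T)[9][15] = Σ_j H[9][j]·H[15][j] = (1)·(1) + (-1)·(-1) + (-1)·(1) + (1)·(-1) + (1)·(-1) + (-1)·(-1) + (-1)·(-1) + (1)·(1) + (1)·(1) + (1)·(1) + (-1)·(1) + (1)·(-1) + (-1)·(1) + (1)·(-1) + (1)·(1) + (-1)·(-1) = 1 + 1 + -1 + -1 + -1 + 1 + 1 + 1 + 1 + 1 + -1 + -1 + -1 + -1 + 1 + 1 = 2.
Rows 9 and 15 are not orthogonal (dot product = 2 ≠ 0), so H is not a Hadamard matrix.

(0,0) entry = 16; (9,15) entry = 2.


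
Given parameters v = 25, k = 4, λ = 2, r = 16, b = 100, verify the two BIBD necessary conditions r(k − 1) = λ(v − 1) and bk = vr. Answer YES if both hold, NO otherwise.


Condition (i): r(k − 1) = 16·3 = 48; λ(v − 1) = 2·24 = 48. Match? YES.
Condition (ii): bk = 100·4 = 400; vr = 25·16 = 400. Match? YES.
Both conditions hold? YES.

YES


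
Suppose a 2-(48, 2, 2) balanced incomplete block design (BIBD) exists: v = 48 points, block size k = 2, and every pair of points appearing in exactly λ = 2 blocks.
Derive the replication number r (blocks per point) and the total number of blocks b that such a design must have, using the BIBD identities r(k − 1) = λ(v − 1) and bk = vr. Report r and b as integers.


Any 2-(v, k, λ) BIBD satisfies two necessary conditions:
  (i)  Each point sits in r blocks, and counting incidences through any fixed point gives r(k − 1) = λ(v − 1), so r = λ(v − 1)/(k − 1).
  (ii) Total incidences bk = vr, so b = vr/k.
Step 1: r = λ(v − 1)/(k − 1) = 2·(48 − 1)/(2 − 1) = 2·47/1 = 94/1 = 94.
Step 2: b = vr/k = 48·94/2 = 4512/2 = 2256.
Check integrality: r = 94 ∈ Z ✓, b = 2256 ∈ Z ✓.
(These identities are necessary conditions: they determine r and b for any design with these parameters, but do not by themselves prove that one exists.)

r = 94, b = 2256.


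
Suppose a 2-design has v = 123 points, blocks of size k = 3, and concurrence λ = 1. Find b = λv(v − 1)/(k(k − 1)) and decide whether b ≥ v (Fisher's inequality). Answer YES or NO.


r = λ(v − 1)/(k − 1) = 1·122/2 = 61.
b = vr/k = 123·61/3 = 2501.
Fisher's inequality: b ≥ v ⇔ 2501 ≥ 123? YES.

YES


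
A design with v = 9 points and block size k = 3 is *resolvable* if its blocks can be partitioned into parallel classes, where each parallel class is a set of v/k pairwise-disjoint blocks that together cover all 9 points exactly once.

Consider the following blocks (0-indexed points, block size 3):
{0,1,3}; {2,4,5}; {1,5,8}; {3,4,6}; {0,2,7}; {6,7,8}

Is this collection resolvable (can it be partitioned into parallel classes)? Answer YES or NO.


v = 9, block size k = 3, number of blocks = 6.
For resolvability, blocks must partition into parallel classes of size v/k = 3.
Total blocks must therefore be a multiple of 3: 6 = 3·2 + 0 ⇒ divisible ✓.
Greedy packing gives 2 candidate class(es). Each should be a full parallel class (size 3, covers all 9 points).
  Class 1 (3 blocks): {0,1,3}; {2,4,5}; {6,7,8}. Points covered: [0, 1, 2, 3, 4, 5, 6, 7, 8].
  Class 2 (3 blocks): {1,5,8}; {3,4,6}; {0,2,7}. Points covered: [0, 1, 2, 3, 4, 5, 6, 7, 8].
All classes full (size 3)? YES. All classes cover every point? YES.
Resolvable? YES.

YES


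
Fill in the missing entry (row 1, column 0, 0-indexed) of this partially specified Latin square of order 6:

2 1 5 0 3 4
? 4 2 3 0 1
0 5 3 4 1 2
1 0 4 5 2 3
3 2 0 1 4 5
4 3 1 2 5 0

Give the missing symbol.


Row 1 contains symbols [0, 1, 2, 3, 4] — missing [5].
Column 0 contains symbols [0, 1, 2, 3, 4] — missing [5].
The missing symbol must appear in both missing sets; intersection = [5].
Therefore the hidden value is 5.

Missing value = 5.


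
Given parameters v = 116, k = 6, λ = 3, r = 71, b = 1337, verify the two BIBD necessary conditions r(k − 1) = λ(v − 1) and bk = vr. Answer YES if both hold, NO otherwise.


Condition (i): r(k − 1) = 71·5 = 355; λ(v − 1) = 3·115 = 345. Match? NO.
Condition (ii): bk = 1337·6 = 8022; vr = 116·71 = 8236. Match? NO.
Both conditions hold? NO.

NO


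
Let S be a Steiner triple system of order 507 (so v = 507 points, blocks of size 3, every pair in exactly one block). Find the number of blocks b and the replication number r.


An STS(v) is a 2-(v, 3, 1) BIBD: block size k = 3, λ = 1.
Replication: r(k − 1) = λ(v − 1) ⇒ r·2 = 507 − 1 = 506 ⇒ r = 253.
Block count: bk = vr ⇒ b·3 = 507·253 = 128271 ⇒ b = 42757.
(Check via b = v(v − 1)/6 = 507·506/6 = 256542/6 = 42757.)

r = 253, b = 42757.


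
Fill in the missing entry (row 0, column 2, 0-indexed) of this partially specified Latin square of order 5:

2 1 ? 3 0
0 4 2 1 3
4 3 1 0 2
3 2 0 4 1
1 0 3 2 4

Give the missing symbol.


Row 0 contains symbols [0, 1, 2, 3] — missing [4].
Column 2 contains symbols [0, 1, 2, 3] — missing [4].
The missing symbol must appear in both missing sets; intersection = [4].
Therefore the hidden value is 4.

Missing value = 4.


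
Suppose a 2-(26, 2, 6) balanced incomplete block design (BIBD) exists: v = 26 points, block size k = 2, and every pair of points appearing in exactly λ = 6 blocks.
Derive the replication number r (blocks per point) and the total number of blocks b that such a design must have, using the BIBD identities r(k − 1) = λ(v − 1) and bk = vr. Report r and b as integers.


Any 2-(v, k, λ) BIBD satisfies two necessary conditions:
  (i)  Each point sits in r blocks, and counting incidences through any fixed point gives r(k − 1) = λ(v − 1), so r = λ(v − 1)/(k − 1).
  (ii) Total incidences bk = vr, so b = vr/k.
Step 1: r = λ(v − 1)/(k − 1) = 6·(26 − 1)/(2 − 1) = 6·25/1 = 150/1 = 150.
Step 2: b = vr/k = 26·150/2 = 3900/2 = 1950.
Check integrality: r = 150 ∈ Z ✓, b = 1950 ∈ Z ✓.
(These identities are necessary conditions: they determine r and b for any design with these parameters, but do not by themselves prove that one exists.)

r = 150, b = 1950.


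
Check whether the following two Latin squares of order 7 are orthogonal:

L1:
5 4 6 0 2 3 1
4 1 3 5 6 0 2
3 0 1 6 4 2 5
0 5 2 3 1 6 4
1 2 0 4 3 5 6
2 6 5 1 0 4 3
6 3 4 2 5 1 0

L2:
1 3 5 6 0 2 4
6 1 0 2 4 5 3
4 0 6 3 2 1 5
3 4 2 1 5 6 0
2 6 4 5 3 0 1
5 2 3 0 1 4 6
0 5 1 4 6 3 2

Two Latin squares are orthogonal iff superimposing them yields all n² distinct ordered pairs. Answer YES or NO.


Form the n² = 49 superimposed pairs (L1[i][j], L2[i][j]), row by row (rows and columns indexed from 0):
row 0: (5,1) (4,3) (6,5) (0,6) (2,0) (3,2) (1,4)
row 1: (4,6) (1,1) (3,0) (5,2) (6,4) (0,5) (2,3)
row 2: (3,4) (0,0) (1,6) (6,3) (4,2) (2,1) (5,5)
row 3: (0,3) (5,4) (2,2) (3,1) (1,5) (6,6) (4,0)
row 4: (1,2) (2,6) (0,4) (4,5) (3,3) (5,0) (6,1)
row 5: (2,5) (6,2) (5,3) (1,0) (0,1) (4,4) (3,6)
row 6: (6,0) (3,5) (4,1) (2,4) (5,6) (1,3) (0,2)
Orthogonality requires all 49 pairs distinct.
Check by first coordinate: for each symbol s of L1, list the L2 entries in the n cells where L1 = s; they must all differ.
  L1 = 0: L2 entries (in reading order) 6, 5, 0, 3, 4, 1, 2 — all 7 distinct ✓
  L1 = 1: L2 entries (in reading order) 4, 1, 6, 5, 2, 0, 3 — all 7 distinct ✓
  L1 = 2: L2 entries (in reading order) 0, 3, 1, 2, 6, 5, 4 — all 7 distinct ✓
  L1 = 3: L2 entries (in reading order) 2, 0, 4, 1, 3, 6, 5 — all 7 distinct ✓
  L1 = 4: L2 entries (in reading order) 3, 6, 2, 0, 5, 4, 1 — all 7 distinct ✓
  L1 = 5: L2 entries (in reading order) 1, 2, 5, 4, 0, 3, 6 — all 7 distinct ✓
  L1 = 6: L2 entries (in reading order) 5, 4, 3, 6, 1, 2, 0 — all 7 distinct ✓
Every symbol of L1 meets every symbol of L2 exactly once, so all 49 pairs are distinct (49 of 49).
Conclusion: YES.

YES


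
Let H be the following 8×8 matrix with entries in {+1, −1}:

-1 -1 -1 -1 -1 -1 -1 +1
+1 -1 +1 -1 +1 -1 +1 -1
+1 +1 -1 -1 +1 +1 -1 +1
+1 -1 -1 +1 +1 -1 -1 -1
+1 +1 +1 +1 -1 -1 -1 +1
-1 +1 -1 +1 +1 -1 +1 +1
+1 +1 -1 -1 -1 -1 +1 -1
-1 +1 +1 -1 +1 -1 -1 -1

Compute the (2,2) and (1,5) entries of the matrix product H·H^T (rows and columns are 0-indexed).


Row 1 of H: [1, -1, 1, -1, 1, -1, 1, -1].
Row 2 of H: [1, 1, -1, -1, 1, 1, -1, 1].
Row 5 of H: [-1, 1, -1, 1, 1, -1, 1, 1].
(H·H^T)[2][2] = Σ_j H[2][j]·H[2][j] = (1)² + (1)² + (-1)² + (-1)² + (1)² + (1)² + (-1)² + (1)² = 1 + 1 + 1 + 1 + 1 + 1 + 1 + 1 = 8.
(H·H^T)[1][5] = Σ_j H[1][j]·H[5][j] = (1)·(-1) + (-1)·(1) + (1)·(-1) + (-1)·(1) + (1)·(1) + (-1)·(-1) + (1)·(1) + (-1)·(1) = -1 + -1 + -1 + -1 + 1 + 1 + 1 + -1 = -2.
Rows 1 and 5 are not orthogonal (dot product = -2 ≠ 0), so H is not a Hadamard matrix.

(2,2) entry = 8; (1,5) entry = -2.


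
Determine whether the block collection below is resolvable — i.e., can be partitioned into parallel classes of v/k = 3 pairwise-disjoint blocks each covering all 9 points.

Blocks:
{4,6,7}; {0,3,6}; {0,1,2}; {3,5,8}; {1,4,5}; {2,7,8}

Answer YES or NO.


v = 9, block size k = 3, number of blocks = 6.
For resolvability, blocks must partition into parallel classes of size v/k = 3.
Total blocks must therefore be a multiple of 3: 6 = 3·2 + 0 ⇒ divisible ✓.
Greedy packing gives 2 candidate class(es). Each should be a full parallel class (size 3, covers all 9 points).
  Class 1 (3 blocks): {4,6,7}; {0,1,2}; {3,5,8}. Points covered: [0, 1, 2, 3, 4, 5, 6, 7, 8].
  Class 2 (3 blocks): {0,3,6}; {1,4,5}; {2,7,8}. Points covered: [0, 1, 2, 3, 4, 5, 6, 7, 8].
All classes full (size 3)? YES. All classes cover every point? YES.
Resolvable? YES.

YES


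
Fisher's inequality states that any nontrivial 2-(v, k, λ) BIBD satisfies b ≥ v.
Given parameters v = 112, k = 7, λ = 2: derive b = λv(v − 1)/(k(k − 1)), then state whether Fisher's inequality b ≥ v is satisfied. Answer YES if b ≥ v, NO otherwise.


r = λ(v − 1)/(k − 1) = 2·111/6 = 37.
b = vr/k = 112·37/7 = 592.
Fisher's inequality: b ≥ v ⇔ 592 ≥ 112? YES.

YES


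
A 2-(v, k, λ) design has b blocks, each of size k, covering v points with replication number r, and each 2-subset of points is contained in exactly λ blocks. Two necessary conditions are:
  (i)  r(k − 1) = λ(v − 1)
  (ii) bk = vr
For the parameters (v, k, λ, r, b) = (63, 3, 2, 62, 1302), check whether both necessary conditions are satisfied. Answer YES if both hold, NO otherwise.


Condition (i): r(k − 1) = 62·2 = 124; λ(v − 1) = 2·62 = 124. Match? YES.
Condition (ii): bk = 1302·3 = 3906; vr = 63·62 = 3906. Match? YES.
Both conditions hold? YES.

YES


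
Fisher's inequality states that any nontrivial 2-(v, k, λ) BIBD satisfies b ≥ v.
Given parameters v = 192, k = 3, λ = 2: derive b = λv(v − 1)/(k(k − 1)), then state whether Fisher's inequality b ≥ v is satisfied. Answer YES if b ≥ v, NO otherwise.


b = λv(v − 1)/(k(k − 1)) = 2·192·191/(3·2) = 73344/6 = 12224.
Compare with v = 192: b ≥ v, so Fisher's inequality holds.

YES


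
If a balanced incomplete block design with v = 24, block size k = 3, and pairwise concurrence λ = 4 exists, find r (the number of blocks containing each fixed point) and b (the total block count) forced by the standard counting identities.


Any 2-(v, k, λ) BIBD satisfies two necessary conditions:
  (i)  Each point sits in r blocks, and counting incidences through any fixed point gives r(k − 1) = λ(v − 1), so r = λ(v − 1)/(k − 1).
  (ii) Total incidences bk = vr, so b = vr/k.
Step 1: r = λ(v − 1)/(k − 1) = 4·(24 − 1)/(3 − 1) = 4·23/2 = 92/2 = 46.
Step 2: b = vr/k = 24·46/3 = 1104/3 = 368.
Check integrality: r = 46 ∈ Z ✓, b = 368 ∈ Z ✓.
(These identities are necessary conditions: they determine r and b for any design with these parameters, but do not by themselves prove that one exists.)

r = 46, b = 368.


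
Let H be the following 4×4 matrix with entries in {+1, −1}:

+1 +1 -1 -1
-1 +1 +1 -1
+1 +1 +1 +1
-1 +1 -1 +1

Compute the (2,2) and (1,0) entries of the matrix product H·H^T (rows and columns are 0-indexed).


Row 0 of H: [1, 1, -1, -1].
Row 1 of H: [-1, 1, 1, -1].
Row 2 of H: [1, 1, 1, 1].
(H·H^T)[2][2] = Σ_j H[2][j]·H[2][j] = (1)² + (1)² + (1)² + (1)² = 1 + 1 + 1 + 1 = 4.
(H·H^T)[1][0] = Σ_j H[1][j]·H[0][j] = (-1)·(1) + (1)·(1) + (1)·(-1) + (-1)·(-1) = -1 + 1 + -1 + 1 = 0.
So rows 1 and 0 are orthogonal; the diagonal entry equals n = 4.

(2,2) entry = 4; (1,0) entry = 0.


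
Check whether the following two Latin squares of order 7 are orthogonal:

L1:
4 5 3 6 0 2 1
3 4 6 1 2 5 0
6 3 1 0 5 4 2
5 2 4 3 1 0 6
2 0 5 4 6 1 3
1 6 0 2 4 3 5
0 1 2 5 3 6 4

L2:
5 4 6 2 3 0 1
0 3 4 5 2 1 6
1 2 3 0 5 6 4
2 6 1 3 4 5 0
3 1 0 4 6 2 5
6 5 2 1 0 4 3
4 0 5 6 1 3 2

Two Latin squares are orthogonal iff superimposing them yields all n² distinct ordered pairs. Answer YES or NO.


Form the n² = 49 superimposed pairs (L1[i][j], L2[i][j]), row by row (rows and columns indexed from 0):
row 0: (4,5) (5,4) (3,6) (6,2) (0,3) (2,0) (1,1)
row 1: (3,0) (4,3) (6,4) (1,5) (2,2) (5,1) (0,6)
row 2: (6,1) (3,2) (1,3) (0,0) (5,5) (4,6) (2,4)
row 3: (5,2) (2,6) (4,1) (3,3) (1,4) (0,5) (6,0)
row 4: (2,3) (0,1) (5,0) (4,4) (6,6) (1,2) (3,5)
row 5: (1,6) (6,5) (0,2) (2,1) (4,0) (3,4) (5,3)
row 6: (0,4) (1,0) (2,5) (5,6) (3,1) (6,3) (4,2)
Orthogonality requires all 49 pairs distinct.
Check by first coordinate: for each symbol s of L1, list the L2 entries in the n cells where L1 = s; they must all differ.
  L1 = 0: L2 entries (in reading order) 3, 6, 0, 5, 1, 2, 4 — all 7 distinct ✓
  L1 = 1: L2 entries (in reading order) 1, 5, 3, 4, 2, 6, 0 — all 7 distinct ✓
  L1 = 2: L2 entries (in reading order) 0, 2, 4, 6, 3, 1, 5 — all 7 distinct ✓
  L1 = 3: L2 entries (in reading order) 6, 0, 2, 3, 5, 4, 1 — all 7 distinct ✓
  L1 = 4: L2 entries (in reading order) 5, 3, 6, 1, 4, 0, 2 — all 7 distinct ✓
  L1 = 5: L2 entries (in reading order) 4, 1, 5, 2, 0, 3, 6 — all 7 distinct ✓
  L1 = 6: L2 entries (in reading order) 2, 4, 1, 0, 6, 5, 3 — all 7 distinct ✓
Every symbol of L1 meets every symbol of L2 exactly once, so all 49 pairs are distinct (49 of 49).
Conclusion: YES.

YES


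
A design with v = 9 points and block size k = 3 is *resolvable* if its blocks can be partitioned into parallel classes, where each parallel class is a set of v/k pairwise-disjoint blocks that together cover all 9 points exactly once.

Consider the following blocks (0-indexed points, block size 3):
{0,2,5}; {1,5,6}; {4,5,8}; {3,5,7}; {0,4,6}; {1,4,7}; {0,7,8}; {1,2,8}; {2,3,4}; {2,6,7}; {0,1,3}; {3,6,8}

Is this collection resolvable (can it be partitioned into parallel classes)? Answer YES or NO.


v = 9, block size k = 3, number of blocks = 12.
For resolvability, blocks must partition into parallel classes of size v/k = 3.
Total blocks must therefore be a multiple of 3: 12 = 3·4 + 0 ⇒ divisible ✓.
Greedy packing gives 4 candidate class(es). Each should be a full parallel class (size 3, covers all 9 points).
  Class 1 (3 blocks): {0,2,5}; {1,4,7}; {3,6,8}. Points covered: [0, 1, 2, 3, 4, 5, 6, 7, 8].
  Class 2 (3 blocks): {1,5,6}; {0,7,8}; {2,3,4}. Points covered: [0, 1, 2, 3, 4, 5, 6, 7, 8].
  Class 3 (3 blocks): {4,5,8}; {2,6,7}; {0,1,3}. Points covered: [0, 1, 2, 3, 4, 5, 6, 7, 8].
  Class 4 (3 blocks): {3,5,7}; {0,4,6}; {1,2,8}. Points covered: [0, 1, 2, 3, 4, 5, 6, 7, 8].
All classes full (size 3)? YES. All classes cover every point? YES.
Resolvable? YES.

YES


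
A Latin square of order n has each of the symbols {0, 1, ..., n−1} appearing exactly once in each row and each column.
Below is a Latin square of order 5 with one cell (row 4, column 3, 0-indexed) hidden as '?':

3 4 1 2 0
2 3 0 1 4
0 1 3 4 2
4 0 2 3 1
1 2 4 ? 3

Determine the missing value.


Row 4 contains symbols [1, 2, 3, 4] — missing [0].
Column 3 contains symbols [1, 2, 3, 4] — missing [0].
The missing symbol must appear in both missing sets; intersection = [0].
Therefore the hidden value is 0.

Missing value = 0.


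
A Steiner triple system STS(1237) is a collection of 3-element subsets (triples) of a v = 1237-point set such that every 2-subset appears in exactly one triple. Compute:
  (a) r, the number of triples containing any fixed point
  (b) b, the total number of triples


An STS(v) is a 2-(v, 3, 1) BIBD: block size k = 3, λ = 1.
Replication: r(k − 1) = λ(v − 1) ⇒ r·2 = 1237 − 1 = 1236 ⇒ r = 618.
Block count: bk = vr ⇒ b·3 = 1237·618 = 764466 ⇒ b = 254822.

r = 618, b = 254822.


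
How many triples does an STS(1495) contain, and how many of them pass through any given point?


An STS(v) is a 2-(v, 3, 1) BIBD: block size k = 3, λ = 1.
Replication: r(k − 1) = λ(v − 1) ⇒ r·2 = 1495 − 1 = 1494 ⇒ r = 747.
Block count: b = v(v − 1)/6 = 1495·1494/6 = 2233530/6 = 372255.
(Check via bk = vr: 372255·3 = 1116765 = 1495·747 = 1116765 ✓.)

r = 747, b = 372255.


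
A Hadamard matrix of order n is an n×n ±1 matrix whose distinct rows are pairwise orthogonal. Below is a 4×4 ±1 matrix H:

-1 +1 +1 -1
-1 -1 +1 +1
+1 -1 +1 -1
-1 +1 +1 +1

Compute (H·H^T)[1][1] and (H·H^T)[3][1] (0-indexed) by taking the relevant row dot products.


Row 1 of H: [-1, -1, 1, 1].
Row 3 of H: [-1, 1, 1, 1].
(H·H^T)[1][1] = Σ_j H[1][j]·H[1][j] = (-1)² + (-1)² + (1)² + (1)² = 1 + 1 + 1 + 1 = 4.
(H·H^T)[3][1] = Σ_j H[3][j]·H[1][j] = (-1)·(-1) + (1)·(-1) + (1)·(1) + (1)·(1) = 1 + -1 + 1 + 1 = 2.
Rows 3 and 1 are not orthogonal (dot product = 2 ≠ 0), so H is not a Hadamard matrix.

(1,1) entry = 4; (3,1) entry = 2.


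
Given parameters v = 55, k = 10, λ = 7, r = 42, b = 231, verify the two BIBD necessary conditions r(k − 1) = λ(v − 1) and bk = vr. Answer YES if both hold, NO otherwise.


Condition (i): r(k − 1) = 42·9 = 378; λ(v − 1) = 7·54 = 378. Match? YES.
Condition (ii): bk = 231·10 = 2310; vr = 55·42 = 2310. Match? YES.
Both conditions hold? YES.

YES


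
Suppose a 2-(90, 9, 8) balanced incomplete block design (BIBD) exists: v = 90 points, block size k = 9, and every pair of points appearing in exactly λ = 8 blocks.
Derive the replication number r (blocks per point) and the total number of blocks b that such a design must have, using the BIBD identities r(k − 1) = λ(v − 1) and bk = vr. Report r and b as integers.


Any 2-(v, k, λ) BIBD satisfies two necessary conditions:
  (i)  Each point sits in r blocks, and counting incidences through any fixed point gives r(k − 1) = λ(v − 1), so r = λ(v − 1)/(k − 1).
  (ii) Total incidences bk = vr, so b = vr/k.
Step 1: r = λ(v − 1)/(k − 1) = 8·(90 − 1)/(9 − 1) = 8·89/8 = 712/8 = 89.
Step 2: b = vr/k = 90·89/9 = 8010/9 = 890.
Check integrality: r = 89 ∈ Z ✓, b = 890 ∈ Z ✓.
(These identities are necessary conditions: they determine r and b for any design with these parameters, but do not by themselves prove that one exists.)

r = 89, b = 890.


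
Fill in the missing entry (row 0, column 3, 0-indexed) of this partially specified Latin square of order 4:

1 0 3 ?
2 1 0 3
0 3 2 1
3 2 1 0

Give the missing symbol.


Row 0 contains symbols [0, 1, 3] — missing [2].
Column 3 contains symbols [0, 1, 3] — missing [2].
The missing symbol must appear in both missing sets; intersection = [2].
Therefore the hidden value is 2.

Missing value = 2.


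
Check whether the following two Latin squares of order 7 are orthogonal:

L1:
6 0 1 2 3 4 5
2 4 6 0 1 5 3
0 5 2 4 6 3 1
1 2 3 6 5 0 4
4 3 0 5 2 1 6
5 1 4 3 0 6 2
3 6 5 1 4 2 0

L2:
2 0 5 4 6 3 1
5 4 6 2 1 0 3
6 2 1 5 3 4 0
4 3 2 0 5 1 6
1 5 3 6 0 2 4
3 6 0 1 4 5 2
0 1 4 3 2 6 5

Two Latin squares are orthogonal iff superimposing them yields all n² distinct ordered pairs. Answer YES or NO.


Form the n² = 49 superimposed pairs (L1[i][j], L2[i][j]), row by row (rows and columns indexed from 0):
row 0: (6,2) (0,0) (1,5) (2,4) (3,6) (4,3) (5,1)
row 1: (2,5) (4,4) (6,6) (0,2) (1,1) (5,0) (3,3)
row 2: (0,6) (5,2) (2,1) (4,5) (6,3) (3,4) (1,0)
row 3: (1,4) (2,3) (3,2) (6,0) (5,5) (0,1) (4,6)
row 4: (4,1) (3,5) (0,3) (5,6) (2,0) (1,2) (6,4)
row 5: (5,3) (1,6) (4,0) (3,1) (0,4) (6,5) (2,2)
row 6: (3,0) (6,1) (5,4) (1,3) (4,2) (2,6) (0,5)
Orthogonality requires all 49 pairs distinct.
Check by first coordinate: for each symbol s of L1, list the L2 entries in the n cells where L1 = s; they must all differ.
  L1 = 0: L2 entries (in reading order) 0, 2, 6, 1, 3, 4, 5 — all 7 distinct ✓
  L1 = 1: L2 entries (in reading order) 5, 1, 0, 4, 2, 6, 3 — all 7 distinct ✓
  L1 = 2: L2 entries (in reading order) 4, 5, 1, 3, 0, 2, 6 — all 7 distinct ✓
  L1 = 3: L2 entries (in reading order) 6, 3, 4, 2, 5, 1, 0 — all 7 distinct ✓
  L1 = 4: L2 entries (in reading order) 3, 4, 5, 6, 1, 0, 2 — all 7 distinct ✓
  L1 = 5: L2 entries (in reading order) 1, 0, 2, 5, 6, 3, 4 — all 7 distinct ✓
  L1 = 6: L2 entries (in reading order) 2, 6, 3, 0, 4, 5, 1 — all 7 distinct ✓
Every symbol of L1 meets every symbol of L2 exactly once, so all 49 pairs are distinct (49 of 49).
Conclusion: YES.

YES


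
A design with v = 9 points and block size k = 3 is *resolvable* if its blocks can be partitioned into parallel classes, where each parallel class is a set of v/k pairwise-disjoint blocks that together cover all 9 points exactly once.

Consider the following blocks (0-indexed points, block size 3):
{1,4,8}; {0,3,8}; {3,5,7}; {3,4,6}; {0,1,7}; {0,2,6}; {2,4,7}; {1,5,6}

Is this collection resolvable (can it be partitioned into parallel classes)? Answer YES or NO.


v = 9, block size k = 3, number of blocks = 8.
For resolvability, blocks must partition into parallel classes of size v/k = 3.
Total blocks must therefore be a multiple of 3: 8 = 3·2 + 2 ⇒ not divisible ✗.
Resolvable? NO.

NO


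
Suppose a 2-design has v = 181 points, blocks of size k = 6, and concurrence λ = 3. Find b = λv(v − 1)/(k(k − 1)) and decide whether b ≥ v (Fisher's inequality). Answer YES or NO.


r = λ(v − 1)/(k − 1) = 3·180/5 = 108.
b = vr/k = 181·108/6 = 3258.
Fisher's inequality: b ≥ v ⇔ 3258 ≥ 181? YES.

YES


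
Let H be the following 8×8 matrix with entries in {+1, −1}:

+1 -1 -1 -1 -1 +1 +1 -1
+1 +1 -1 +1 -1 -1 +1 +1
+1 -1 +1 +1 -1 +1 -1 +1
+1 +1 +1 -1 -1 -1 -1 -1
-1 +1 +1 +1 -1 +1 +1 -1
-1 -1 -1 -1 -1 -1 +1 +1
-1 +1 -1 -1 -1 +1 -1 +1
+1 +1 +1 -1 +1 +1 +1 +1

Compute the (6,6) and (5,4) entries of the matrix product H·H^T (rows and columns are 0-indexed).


Row 4 of H: [-1, 1, 1, 1, -1, 1, 1, -1].
Row 5 of H: [-1, -1, -1, -1, -1, -1, 1, 1].
Row 6 of H: [-1, 1, -1, -1, -1, 1, -1, 1].
(H·H^T)[6][6] = Σ_j H[6][j]·H[6][j] = (-1)² + (1)² + (-1)² + (-1)² + (-1)² + (1)² + (-1)² + (1)² = 1 + 1 + 1 + 1 + 1 + 1 + 1 + 1 = 8.
(H·H^T)[5][4] = Σ_j H[5][j]·H[4][j] = (-1)·(-1) + (-1)·(1) + (-1)·(1) + (-1)·(1) + (-1)·(-1) + (-1)·(1) + (1)·(1) + (1)·(-1) = 1 + -1 + -1 + -1 + 1 + -1 + 1 + -1 = -2.
Rows 5 and 4 are not orthogonal (dot product = -2 ≠ 0), so H is not a Hadamard matrix.

(6,6) entry = 8; (5,4) entry = -2.


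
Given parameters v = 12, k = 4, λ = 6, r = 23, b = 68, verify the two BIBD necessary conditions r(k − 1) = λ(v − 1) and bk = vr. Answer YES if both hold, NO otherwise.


Condition (i): r(k − 1) = 23·3 = 69; λ(v − 1) = 6·11 = 66. Match? NO.
Condition (ii): bk = 68·4 = 272; vr = 12·23 = 276. Match? NO.
Both conditions hold? NO.

NO


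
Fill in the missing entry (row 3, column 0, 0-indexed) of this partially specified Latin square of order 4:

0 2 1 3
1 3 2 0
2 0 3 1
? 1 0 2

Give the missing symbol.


Row 3 contains symbols [0, 1, 2] — missing [3].
Column 0 contains symbols [0, 1, 2] — missing [3].
The missing symbol must appear in both missing sets; intersection = [3].
Therefore the hidden value is 3.

Missing value = 3.


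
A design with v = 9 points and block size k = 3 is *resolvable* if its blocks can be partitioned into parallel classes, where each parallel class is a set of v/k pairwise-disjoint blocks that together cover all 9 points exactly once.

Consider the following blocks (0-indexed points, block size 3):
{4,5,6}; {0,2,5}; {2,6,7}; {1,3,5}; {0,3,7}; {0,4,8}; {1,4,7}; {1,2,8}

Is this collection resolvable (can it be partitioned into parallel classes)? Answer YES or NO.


v = 9, block size k = 3, number of blocks = 8.
For resolvability, blocks must partition into parallel classes of size v/k = 3.
Total blocks must therefore be a multiple of 3: 8 = 3·2 + 2 ⇒ not divisible ✗.
Resolvable? NO.

NO


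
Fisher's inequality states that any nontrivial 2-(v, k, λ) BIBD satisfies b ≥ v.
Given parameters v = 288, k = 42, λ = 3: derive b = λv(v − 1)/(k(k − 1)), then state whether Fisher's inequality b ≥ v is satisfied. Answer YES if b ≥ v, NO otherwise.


r = λ(v − 1)/(k − 1) = 3·287/41 = 21.
b = vr/k = 288·21/42 = 144.
Fisher's inequality: b ≥ v ⇔ 144 ≥ 288? NO.

NO


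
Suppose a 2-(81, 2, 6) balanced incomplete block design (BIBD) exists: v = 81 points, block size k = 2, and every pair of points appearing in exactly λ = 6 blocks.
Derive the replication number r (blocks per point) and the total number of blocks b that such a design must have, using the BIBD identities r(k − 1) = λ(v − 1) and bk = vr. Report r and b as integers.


Any 2-(v, k, λ) BIBD satisfies two necessary conditions:
  (i)  Each point sits in r blocks, and counting incidences through any fixed point gives r(k − 1) = λ(v − 1), so r = λ(v − 1)/(k − 1).
  (ii) Total incidences bk = vr, so b = vr/k.
Step 1: r = λ(v − 1)/(k − 1) = 6·(81 − 1)/(2 − 1) = 6·80/1 = 480/1 = 480.
Step 2: b = vr/k = 81·480/2 = 38880/2 = 19440.
Check integrality: r = 480 ∈ Z ✓, b = 19440 ∈ Z ✓.
(These identities are necessary conditions: they determine r and b for any design with these parameters, but do not by themselves prove that one exists.)

r = 480, b = 19440.


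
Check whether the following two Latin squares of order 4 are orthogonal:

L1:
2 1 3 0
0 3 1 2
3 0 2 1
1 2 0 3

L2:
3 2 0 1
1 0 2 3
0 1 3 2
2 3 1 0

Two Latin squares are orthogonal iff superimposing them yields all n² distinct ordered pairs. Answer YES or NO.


Form the n² = 16 superimposed pairs (L1[i][j], L2[i][j]), row by row (rows and columns indexed from 0):
row 0: (2,3) (1,2) (3,0) (0,1)
row 1: (0,1) (3,0) (1,2) (2,3)
row 2: (3,0) (0,1) (2,3) (1,2)
row 3: (1,2) (2,3) (0,1) (3,0)
Orthogonality requires all 16 pairs distinct.
But the pair (0,1) repeats: cell (0,3) has L1 = 0, L2 = 1, and cell (1,0) has L1 = 0, L2 = 1.
A repeated pair means some other pair never occurs (only 4 distinct pairs out of 16), so the squares are not orthogonal.
Conclusion: NO.

NO


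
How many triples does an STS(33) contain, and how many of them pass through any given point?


An STS(v) is a 2-(v, 3, 1) BIBD: block size k = 3, λ = 1.
Replication: r(k − 1) = λ(v − 1) ⇒ r·2 = 33 − 1 = 32 ⇒ r = 16.
Block count: bk = vr ⇒ b·3 = 33·16 = 528 ⇒ b = 176.

r = 16, b = 176.


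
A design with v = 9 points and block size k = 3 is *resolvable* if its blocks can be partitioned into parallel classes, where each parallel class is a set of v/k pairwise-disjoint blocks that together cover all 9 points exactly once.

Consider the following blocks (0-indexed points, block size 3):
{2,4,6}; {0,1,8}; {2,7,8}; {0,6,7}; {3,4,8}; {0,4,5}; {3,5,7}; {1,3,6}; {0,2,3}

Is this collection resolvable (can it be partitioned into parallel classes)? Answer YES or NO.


v = 9, block size k = 3, number of blocks = 9.
For resolvability, blocks must partition into parallel classes of size v/k = 3.
Total blocks must therefore be a multiple of 3: 9 = 3·3 + 0 ⇒ divisible ✓.
Consider block {0,6,7}. The only other block(s) in the collection disjoint from it are {3,4,8} — just 1 block(s). Any parallel class containing {0,6,7} would need 2 other blocks each disjoint from it, so no parallel class of size 3 can contain {0,6,7}.
Since every block must belong to some parallel class in a resolution, the collection cannot be partitioned into parallel classes.
Resolvable? NO.

NO


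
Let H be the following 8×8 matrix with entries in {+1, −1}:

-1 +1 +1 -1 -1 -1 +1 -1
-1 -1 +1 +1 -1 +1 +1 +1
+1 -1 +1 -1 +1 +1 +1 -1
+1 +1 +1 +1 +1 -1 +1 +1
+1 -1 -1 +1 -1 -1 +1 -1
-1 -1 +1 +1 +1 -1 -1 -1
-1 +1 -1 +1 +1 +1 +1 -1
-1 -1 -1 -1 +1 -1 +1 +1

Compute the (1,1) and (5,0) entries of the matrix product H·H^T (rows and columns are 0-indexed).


Row 0 of H: [-1, 1, 1, -1, -1, -1, 1, -1].
Row 1 of H: [-1, -1, 1, 1, -1, 1, 1, 1].
Row 5 of H: [-1, -1, 1, 1, 1, -1, -1, -1].
(H·H^T)[1][1] = Σ_j H[1][j]·H[1][j] = (-1)² + (-1)² + (1)² + (1)² + (-1)² + (1)² + (1)² + (1)² = 1 + 1 + 1 + 1 + 1 + 1 + 1 + 1 = 8.
(H·H^T)[5][0] = Σ_j H[5][j]·H[0][j] = (-1)·(-1) + (-1)·(1) + (1)·(1) + (1)·(-1) + (1)·(-1) + (-1)·(-1) + (-1)·(1) + (-1)·(-1) = 1 + -1 + 1 + -1 + -1 + 1 + -1 + 1 = 0.
So rows 5 and 0 are orthogonal; the diagonal entry equals n = 8.

(1,1) entry = 8; (5,0) entry = 0.


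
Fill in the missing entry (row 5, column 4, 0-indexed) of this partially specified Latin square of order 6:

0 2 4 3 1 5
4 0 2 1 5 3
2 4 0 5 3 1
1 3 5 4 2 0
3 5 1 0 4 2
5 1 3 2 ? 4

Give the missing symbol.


Row 5 contains symbols [1, 2, 3, 4, 5] — missing [0].
Column 4 contains symbols [1, 2, 3, 4, 5] — missing [0].
The missing symbol must appear in both missing sets; intersection = [0].
Therefore the hidden value is 0.

Missing value = 0.


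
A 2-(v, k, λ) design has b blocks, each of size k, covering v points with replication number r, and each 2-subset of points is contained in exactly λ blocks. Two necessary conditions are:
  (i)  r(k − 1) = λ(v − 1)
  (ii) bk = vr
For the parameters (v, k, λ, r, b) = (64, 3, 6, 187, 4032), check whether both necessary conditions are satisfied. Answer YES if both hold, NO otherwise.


Condition (i): r(k − 1) = 187·2 = 374; λ(v − 1) = 6·63 = 378. Match? NO.
Condition (ii): bk = 4032·3 = 12096; vr = 64·187 = 11968. Match? NO.
Both conditions hold? NO.

NO


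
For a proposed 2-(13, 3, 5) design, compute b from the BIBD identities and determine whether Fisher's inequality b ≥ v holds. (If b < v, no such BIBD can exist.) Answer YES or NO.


r = λ(v − 1)/(k − 1) = 5·12/2 = 30.
b = vr/k = 13·30/3 = 130.
Fisher's inequality: b ≥ v ⇔ 130 ≥ 13? YES.

YES


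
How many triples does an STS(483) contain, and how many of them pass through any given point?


An STS(v) is a 2-(v, 3, 1) BIBD: block size k = 3, λ = 1.
Replication: r(k − 1) = λ(v − 1) ⇒ r·2 = 483 − 1 = 482 ⇒ r = 241.
Block count: b = v(v − 1)/6 = 483·482/6 = 232806/6 = 38801.

r = 241, b = 38801.


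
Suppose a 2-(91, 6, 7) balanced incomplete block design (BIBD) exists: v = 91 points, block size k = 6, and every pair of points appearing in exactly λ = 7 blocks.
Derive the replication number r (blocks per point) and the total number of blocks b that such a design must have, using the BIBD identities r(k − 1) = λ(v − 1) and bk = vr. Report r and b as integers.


Any 2-(v, k, λ) BIBD satisfies two necessary conditions:
  (i)  Each point sits in r blocks, and counting incidences through any fixed point gives r(k − 1) = λ(v − 1), so r = λ(v − 1)/(k − 1).
  (ii) Total incidences bk = vr, so b = vr/k.
Step 1: r = λ(v − 1)/(k − 1) = 7·(91 − 1)/(6 − 1) = 7·90/5 = 630/5 = 126.
Step 2: b = vr/k = 91·126/6 = 11466/6 = 1911.
Check integrality: r = 126 ∈ Z ✓, b = 1911 ∈ Z ✓.
(These identities are necessary conditions: they determine r and b for any design with these parameters, but do not by themselves prove that one exists.)

r = 126, b = 1911.


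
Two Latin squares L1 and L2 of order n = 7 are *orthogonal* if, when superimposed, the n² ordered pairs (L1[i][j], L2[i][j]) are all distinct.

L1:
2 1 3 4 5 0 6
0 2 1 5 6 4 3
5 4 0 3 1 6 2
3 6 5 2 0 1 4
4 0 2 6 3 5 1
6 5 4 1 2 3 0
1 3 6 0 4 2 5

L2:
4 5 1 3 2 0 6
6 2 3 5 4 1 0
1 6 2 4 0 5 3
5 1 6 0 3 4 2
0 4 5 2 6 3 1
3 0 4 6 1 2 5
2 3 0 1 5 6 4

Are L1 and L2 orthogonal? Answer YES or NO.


Form the n² = 49 superimposed pairs (L1[i][j], L2[i][j]), row by row (rows and columns indexed from 0):
row 0: (2,4) (1,5) (3,1) (4,3) (5,2) (0,0) (6,6)
row 1: (0,6) (2,2) (1,3) (5,5) (6,4) (4,1) (3,0)
row 2: (5,1) (4,6) (0,2) (3,4) (1,0) (6,5) (2,3)
row 3: (3,5) (6,1) (5,6) (2,0) (0,3) (1,4) (4,2)
row 4: (4,0) (0,4) (2,5) (6,2) (3,6) (5,3) (1,1)
row 5: (6,3) (5,0) (4,4) (1,6) (2,1) (3,2) (0,5)
row 6: (1,2) (3,3) (6,0) (0,1) (4,5) (2,6) (5,4)
Orthogonality requires all 49 pairs distinct.
Check by first coordinate: for each symbol s of L1, list the L2 entries in the n cells where L1 = s; they must all differ.
  L1 = 0: L2 entries (in reading order) 0, 6, 2, 3, 4, 5, 1 — all 7 distinct ✓
  L1 = 1: L2 entries (in reading order) 5, 3, 0, 4, 1, 6, 2 — all 7 distinct ✓
  L1 = 2: L2 entries (in reading order) 4, 2, 3, 0, 5, 1, 6 — all 7 distinct ✓
  L1 = 3: L2 entries (in reading order) 1, 0, 4, 5, 6, 2, 3 — all 7 distinct ✓
  L1 = 4: L2 entries (in reading order) 3, 1, 6, 2, 0, 4, 5 — all 7 distinct ✓
  L1 = 5: L2 entries (in reading order) 2, 5, 1, 6, 3, 0, 4 — all 7 distinct ✓
  L1 = 6: L2 entries (in reading order) 6, 4, 5, 1, 2, 3, 0 — all 7 distinct ✓
Every symbol of L1 meets every symbol of L2 exactly once, so all 49 pairs are distinct (49 of 49).
Conclusion: YES.

YES


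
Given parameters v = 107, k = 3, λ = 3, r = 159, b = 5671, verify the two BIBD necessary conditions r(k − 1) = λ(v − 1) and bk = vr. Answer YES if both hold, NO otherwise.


Condition (i): r(k − 1) = 159·2 = 318; λ(v − 1) = 3·106 = 318. Match? YES.
Condition (ii): bk = 5671·3 = 17013; vr = 107·159 = 17013. Match? YES.
Both conditions hold? YES.

YES


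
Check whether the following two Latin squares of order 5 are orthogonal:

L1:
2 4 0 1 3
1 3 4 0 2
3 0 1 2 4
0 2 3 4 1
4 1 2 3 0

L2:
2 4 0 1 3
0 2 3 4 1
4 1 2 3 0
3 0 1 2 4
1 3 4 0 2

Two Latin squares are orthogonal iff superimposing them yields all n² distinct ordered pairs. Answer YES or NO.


Form the n² = 25 superimposed pairs (L1[i][j], L2[i][j]), row by row (rows and columns indexed from 0):
row 0: (2,2) (4,4) (0,0) (1,1) (3,3)
row 1: (1,0) (3,2) (4,3) (0,4) (2,1)
row 2: (3,4) (0,1) (1,2) (2,3) (4,0)
row 3: (0,3) (2,0) (3,1) (4,2) (1,4)
row 4: (4,1) (1,3) (2,4) (3,0) (0,2)
Orthogonality requires all 25 pairs distinct.
Check by first coordinate: for each symbol s of L1, list the L2 entries in the n cells where L1 = s; they must all differ.
  L1 = 0: L2 entries (in reading order) 0, 4, 1, 3, 2 — all 5 distinct ✓
  L1 = 1: L2 entries (in reading order) 1, 0, 2, 4, 3 — all 5 distinct ✓
  L1 = 2: L2 entries (in reading order) 2, 1, 3, 0, 4 — all 5 distinct ✓
  L1 = 3: L2 entries (in reading order) 3, 2, 4, 1, 0 — all 5 distinct ✓
  L1 = 4: L2 entries (in reading order) 4, 3, 0, 2, 1 — all 5 distinct ✓
Every symbol of L1 meets every symbol of L2 exactly once, so all 25 pairs are distinct (25 of 25).
Conclusion: YES.

YES
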